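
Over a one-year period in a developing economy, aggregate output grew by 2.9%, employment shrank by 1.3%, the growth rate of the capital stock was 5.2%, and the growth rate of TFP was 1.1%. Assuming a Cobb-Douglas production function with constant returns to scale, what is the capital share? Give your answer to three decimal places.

α = 0.477

gY = gA + α·gK + (1−α)·gL, so gY − gA − gL = α(gK − gL).
2.9 − 1.1 + 1.3 = α × (5.2 − (-1.3)).
3.1 = 6.5 α, so α = 0.47692.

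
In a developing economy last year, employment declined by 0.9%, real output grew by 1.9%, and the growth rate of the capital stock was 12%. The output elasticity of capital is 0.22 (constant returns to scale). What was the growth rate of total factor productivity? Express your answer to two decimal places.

Labor's share = 1 − 0.22 = 0.78.
The capital stock: 0.22 × 12 = 2.64 pp.
Employment: 0.78 × (-0.9) = -0.702 pp.
TFP growth = 1.9 − 1.938 = -0.038%.

-0.04%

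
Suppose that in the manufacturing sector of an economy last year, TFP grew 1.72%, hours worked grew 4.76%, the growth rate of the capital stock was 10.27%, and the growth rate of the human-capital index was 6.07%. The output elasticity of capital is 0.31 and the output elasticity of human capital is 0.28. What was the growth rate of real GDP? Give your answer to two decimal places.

Labor's share = 1 − 0.31 − 0.28 = 0.41.
The capital stock: 0.31 × 10.27 = 3.1837 pp.
The human-capital index: 0.28 × 6.07 = 1.6996 pp.
Hours worked: 0.41 × 4.76 = 1.9516 pp.
Output growth = 1.72 + 6.8349 = 8.5549%.

8.55%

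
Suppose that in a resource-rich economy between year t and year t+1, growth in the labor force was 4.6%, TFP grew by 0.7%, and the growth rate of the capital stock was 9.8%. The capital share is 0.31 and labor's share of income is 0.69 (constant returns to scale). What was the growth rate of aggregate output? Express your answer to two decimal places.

Aggregate output grew 6.91%.

Labor's share = 1 − 0.31 = 0.69.
The capital stock: 0.31 × 9.8 = 3.038 pp.
The labor force: 0.69 × 4.6 = 3.174 pp.
Output growth = 0.7 + 6.212 = 6.912%.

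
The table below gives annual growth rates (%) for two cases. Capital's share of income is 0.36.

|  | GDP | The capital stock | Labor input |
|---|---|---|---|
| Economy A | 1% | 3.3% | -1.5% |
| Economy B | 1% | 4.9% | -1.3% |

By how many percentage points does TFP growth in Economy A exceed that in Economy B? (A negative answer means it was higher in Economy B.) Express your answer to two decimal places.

Labor's share = 1 − 0.36 = 0.64.
Economy A: TFP = 1 − 1.188 + 0.96 = 0.772%.
Economy B: TFP = 1 − 1.764 + 0.832 = 0.068%.
Difference = 0.772 − (0.068) = 0.704 pp.

0.70 percentage points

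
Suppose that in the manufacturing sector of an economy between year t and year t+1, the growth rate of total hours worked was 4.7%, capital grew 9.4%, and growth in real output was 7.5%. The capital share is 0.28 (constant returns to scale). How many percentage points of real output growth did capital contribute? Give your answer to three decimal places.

2.632

Contribution = share × growth = 0.28 × 9.4 = 2.632 pp.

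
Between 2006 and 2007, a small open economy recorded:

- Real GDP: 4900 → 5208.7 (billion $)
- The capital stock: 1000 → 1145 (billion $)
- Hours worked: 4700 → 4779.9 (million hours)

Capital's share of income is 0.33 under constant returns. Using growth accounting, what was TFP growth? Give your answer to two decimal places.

TFP grew 0.38%.

Real GDP growth = (5208.7 − 4900) / 4900 = 6.3%.
The capital stock growth = (1145 − 1000) / 1000 = 14.5%.
Hours worked growth = (4779.9 − 4700) / 4700 = 1.7%.
Labor's share = 1 − 0.33 = 0.67.
The capital stock: 0.33 × 14.5 = 4.785 pp.
Hours worked: 0.67 × 1.7 = 1.139 pp.
TFP growth = 6.3 − 5.924 = 0.376%.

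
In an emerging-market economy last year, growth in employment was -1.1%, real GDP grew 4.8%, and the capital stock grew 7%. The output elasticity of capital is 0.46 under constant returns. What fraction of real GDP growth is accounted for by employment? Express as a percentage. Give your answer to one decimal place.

Labor's share = 1 − 0.46 = 0.54.
Employment contributed 0.54 × (-1.1) = -0.594 pp.
Share of growth = -0.594 / 4.8 × 100 = -12.375%.

-12.4%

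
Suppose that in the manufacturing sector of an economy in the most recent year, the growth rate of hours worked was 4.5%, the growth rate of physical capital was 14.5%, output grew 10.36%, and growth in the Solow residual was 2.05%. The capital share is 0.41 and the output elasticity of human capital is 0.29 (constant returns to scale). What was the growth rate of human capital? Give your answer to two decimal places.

3.50%

Labor's share = 1 − 0.41 − 0.29 = 0.3.
gY = gA + 0.41×14.5 + 0.3×4.5 + 0.29×g.
0.29×g = 10.36 − 2.05 − 7.295 = 1.015.
g = 1.015 / 0.29 = 3.5%.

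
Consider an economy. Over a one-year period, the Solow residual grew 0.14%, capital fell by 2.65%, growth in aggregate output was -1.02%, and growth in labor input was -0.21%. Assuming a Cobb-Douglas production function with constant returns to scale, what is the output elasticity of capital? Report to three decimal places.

α = 0.389

gY = gA + α·gK + (1−α)·gL, so gY − gA − gL = α(gK − gL).
-1.02 − 0.14 + 0.21 = α × (-2.65 − (-0.21)).
-0.95 = -2.44 α, so α = 0.38934.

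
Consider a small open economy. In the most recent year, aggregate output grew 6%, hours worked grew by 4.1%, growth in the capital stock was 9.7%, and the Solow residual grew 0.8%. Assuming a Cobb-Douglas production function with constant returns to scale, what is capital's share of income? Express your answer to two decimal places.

gY = gA + α·gK + (1−α)·gL, so gY − gA − gL = α(gK − gL).
6 − 0.8 − 4.1 = α × (9.7 − 4.1).
1.1 = 5.6 α, so α = 0.1964.

0.20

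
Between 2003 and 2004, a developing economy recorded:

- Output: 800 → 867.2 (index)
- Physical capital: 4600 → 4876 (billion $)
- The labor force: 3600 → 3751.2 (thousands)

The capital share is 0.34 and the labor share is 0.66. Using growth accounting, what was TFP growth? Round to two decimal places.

Output growth = (867.2 − 800) / 800 = 8.4%.
Physical capital growth = (4876 − 4600) / 4600 = 6%.
The labor force growth = (3751.2 − 3600) / 3600 = 4.2%.
Labor's share = 1 − 0.34 = 0.66.
Physical capital: 0.34 × 6 = 2.04 pp.
The labor force: 0.66 × 4.2 = 2.772 pp.
TFP growth = 8.4 − 4.812 = 3.588%.

3.59%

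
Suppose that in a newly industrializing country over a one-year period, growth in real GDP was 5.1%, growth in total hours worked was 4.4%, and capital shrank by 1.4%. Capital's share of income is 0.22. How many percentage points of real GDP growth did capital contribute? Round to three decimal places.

-0.308 pp

Contribution = share × growth = 0.22 × (-1.4) = -0.308 pp.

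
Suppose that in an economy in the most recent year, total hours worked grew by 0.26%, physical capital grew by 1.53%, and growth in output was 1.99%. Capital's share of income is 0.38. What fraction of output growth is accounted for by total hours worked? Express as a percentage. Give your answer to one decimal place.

Labor's share = 1 − 0.38 = 0.62.
Total hours worked contributed 0.62 × 0.26 = 0.1612 pp.
Share of growth = 0.1612 / 1.99 × 100 = 8.101%.

Total hours worked accounted for 8.1% of growth.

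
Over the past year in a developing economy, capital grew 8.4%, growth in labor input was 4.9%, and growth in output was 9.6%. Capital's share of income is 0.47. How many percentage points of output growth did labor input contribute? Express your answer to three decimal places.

Labor's share = 1 − 0.47 = 0.53.
Contribution = share × growth = 0.53 × 4.9 = 2.597 pp.

2.597 percentage points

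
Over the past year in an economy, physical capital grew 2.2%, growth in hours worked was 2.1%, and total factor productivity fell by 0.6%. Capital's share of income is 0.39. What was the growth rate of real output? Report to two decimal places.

Labor's share = 1 − 0.39 = 0.61.
Physical capital: 0.39 × 2.2 = 0.858 pp.
Hours worked: 0.61 × 2.1 = 1.281 pp.
Output growth = -0.6 + 2.139 = 1.539%.

1.54%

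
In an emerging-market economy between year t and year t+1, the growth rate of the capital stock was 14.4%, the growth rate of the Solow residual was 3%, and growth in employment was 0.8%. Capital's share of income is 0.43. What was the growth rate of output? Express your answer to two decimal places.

Output grew 9.65%.

Labor's share = 1 − 0.43 = 0.57.
The capital stock: 0.43 × 14.4 = 6.192 pp.
Employment: 0.57 × 0.8 = 0.456 pp.
Output growth = 3 + 6.648 = 9.648%.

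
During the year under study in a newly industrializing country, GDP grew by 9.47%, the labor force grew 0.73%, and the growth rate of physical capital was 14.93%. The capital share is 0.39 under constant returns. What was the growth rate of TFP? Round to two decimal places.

Labor's share = 1 − 0.39 = 0.61.
Physical capital: 0.39 × 14.93 = 5.8227 pp.
The labor force: 0.61 × 0.73 = 0.4453 pp.
TFP growth = 9.47 − 6.268 = 3.202%.

TFP grew 3.20%.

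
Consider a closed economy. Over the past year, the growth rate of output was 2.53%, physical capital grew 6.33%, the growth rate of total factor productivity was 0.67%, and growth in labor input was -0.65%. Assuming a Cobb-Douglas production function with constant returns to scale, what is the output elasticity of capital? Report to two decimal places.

α = 0.36

gY = gA + α·gK + (1−α)·gL, so gY − gA − gL = α(gK − gL).
2.53 − 0.67 + 0.65 = α × (6.33 − (-0.65)).
2.51 = 6.98 α, so α = 0.3596.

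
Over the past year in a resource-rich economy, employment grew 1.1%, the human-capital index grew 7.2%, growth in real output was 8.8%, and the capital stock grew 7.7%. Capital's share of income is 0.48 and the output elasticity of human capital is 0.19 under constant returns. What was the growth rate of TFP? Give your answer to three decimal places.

Labor's share = 1 − 0.48 − 0.19 = 0.33.
The capital stock: 0.48 × 7.7 = 3.696 pp.
The human-capital index: 0.19 × 7.2 = 1.368 pp.
Employment: 0.33 × 1.1 = 0.363 pp.
TFP growth = 8.8 − 5.427 = 3.373%.

TFP growth was 3.373%.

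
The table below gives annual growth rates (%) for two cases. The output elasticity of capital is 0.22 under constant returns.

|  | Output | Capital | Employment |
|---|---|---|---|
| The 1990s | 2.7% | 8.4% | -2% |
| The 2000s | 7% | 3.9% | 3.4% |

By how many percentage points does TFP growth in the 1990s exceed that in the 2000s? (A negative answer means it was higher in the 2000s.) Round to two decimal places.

Labor's share = 1 − 0.22 = 0.78.
The 1990s: TFP = 2.7 − 1.848 + 1.56 = 2.412%.
The 2000s: TFP = 7 − 0.858 − 2.652 = 3.49%.
Difference = 2.412 − (3.49) = -1.078 pp.

-1.08 percentage points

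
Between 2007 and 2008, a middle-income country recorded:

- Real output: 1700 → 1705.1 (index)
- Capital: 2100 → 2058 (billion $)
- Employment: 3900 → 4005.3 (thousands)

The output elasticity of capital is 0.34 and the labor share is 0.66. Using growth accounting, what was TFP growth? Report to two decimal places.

Real output growth = (1705.1 − 1700) / 1700 = 0.3%.
Capital growth = (2058 − 2100) / 2100 = -2%.
Employment growth = (4005.3 − 3900) / 3900 = 2.7%.
Labor's share = 1 − 0.34 = 0.66.
Capital: 0.34 × (-2) = -0.68 pp.
Employment: 0.66 × 2.7 = 1.782 pp.
TFP growth = 0.3 − 1.102 = -0.802%.

-0.80%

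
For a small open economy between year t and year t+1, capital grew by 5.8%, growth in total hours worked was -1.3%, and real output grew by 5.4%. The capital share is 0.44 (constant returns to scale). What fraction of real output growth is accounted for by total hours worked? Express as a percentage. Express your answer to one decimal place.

Labor's share = 1 − 0.44 = 0.56.
Total hours worked contributed 0.56 × (-1.3) = -0.728 pp.
Share of growth = -0.728 / 5.4 × 100 = -13.481%.

Total hours worked accounted for -13.5% of growth.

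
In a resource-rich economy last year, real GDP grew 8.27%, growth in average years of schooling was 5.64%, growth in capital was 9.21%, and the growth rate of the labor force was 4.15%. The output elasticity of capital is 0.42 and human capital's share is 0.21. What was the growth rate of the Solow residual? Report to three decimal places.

1.682%

Labor's share = 1 − 0.42 − 0.21 = 0.37.
Capital: 0.42 × 9.21 = 3.8682 pp.
Average years of schooling: 0.21 × 5.64 = 1.1844 pp.
The labor force: 0.37 × 4.15 = 1.5355 pp.
TFP growth = 8.27 − 6.5881 = 1.6819%.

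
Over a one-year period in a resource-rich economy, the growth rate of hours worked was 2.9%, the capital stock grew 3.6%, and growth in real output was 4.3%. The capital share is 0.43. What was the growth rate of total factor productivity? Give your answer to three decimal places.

1.099%

Labor's share = 1 − 0.43 = 0.57.
The capital stock: 0.43 × 3.6 = 1.548 pp.
Hours worked: 0.57 × 2.9 = 1.653 pp.
TFP growth = 4.3 − 3.201 = 1.099%.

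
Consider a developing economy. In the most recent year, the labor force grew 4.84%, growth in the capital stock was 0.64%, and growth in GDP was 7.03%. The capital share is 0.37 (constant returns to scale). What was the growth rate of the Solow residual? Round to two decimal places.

The Solow residual grew 3.74%.

Labor's share = 1 − 0.37 = 0.63.
The capital stock: 0.37 × 0.64 = 0.2368 pp.
The labor force: 0.63 × 4.84 = 3.0492 pp.
TFP growth = 7.03 − 3.286 = 3.744%.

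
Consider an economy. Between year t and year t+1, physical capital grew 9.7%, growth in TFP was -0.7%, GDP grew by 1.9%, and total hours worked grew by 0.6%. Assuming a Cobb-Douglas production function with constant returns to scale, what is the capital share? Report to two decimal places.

gY = gA + α·gK + (1−α)·gL, so gY − gA − gL = α(gK − gL).
1.9 + 0.7 − 0.6 = α × (9.7 − 0.6).
2 = 9.1 α, so α = 0.2198.

0.22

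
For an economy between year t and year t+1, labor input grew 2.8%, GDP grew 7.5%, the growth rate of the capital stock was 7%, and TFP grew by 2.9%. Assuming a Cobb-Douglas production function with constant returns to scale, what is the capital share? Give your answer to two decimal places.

gY = gA + α·gK + (1−α)·gL, so gY − gA − gL = α(gK − gL).
7.5 − 2.9 − 2.8 = α × (7 − 2.8).
1.8 = 4.2 α, so α = 0.4286.

α = 0.43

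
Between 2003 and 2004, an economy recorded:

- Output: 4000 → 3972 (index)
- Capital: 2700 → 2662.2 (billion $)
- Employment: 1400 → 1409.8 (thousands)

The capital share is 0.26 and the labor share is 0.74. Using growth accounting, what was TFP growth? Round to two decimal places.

-0.85%

Output growth = (3972 − 4000) / 4000 = -0.7%.
Capital growth = (2662.2 − 2700) / 2700 = -1.4%.
Employment growth = (1409.8 − 1400) / 1400 = 0.7%.
Labor's share = 1 − 0.26 = 0.74.
Capital: 0.26 × (-1.4) = -0.364 pp.
Employment: 0.74 × 0.7 = 0.518 pp.
TFP growth = -0.7 − 0.154 = -0.854%.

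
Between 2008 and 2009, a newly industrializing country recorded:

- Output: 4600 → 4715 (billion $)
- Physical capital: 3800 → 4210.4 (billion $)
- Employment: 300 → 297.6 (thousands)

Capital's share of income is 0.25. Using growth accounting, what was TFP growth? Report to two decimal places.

Output growth = (4715 − 4600) / 4600 = 2.5%.
Physical capital growth = (4210.4 − 3800) / 3800 = 10.8%.
Employment growth = (297.6 − 300) / 300 = -0.8%.
Labor's share = 1 − 0.25 = 0.75.
Physical capital: 0.25 × 10.8 = 2.7 pp.
Employment: 0.75 × (-0.8) = -0.6 pp.
TFP growth = 2.5 − 2.1 = 0.4%.

0.40%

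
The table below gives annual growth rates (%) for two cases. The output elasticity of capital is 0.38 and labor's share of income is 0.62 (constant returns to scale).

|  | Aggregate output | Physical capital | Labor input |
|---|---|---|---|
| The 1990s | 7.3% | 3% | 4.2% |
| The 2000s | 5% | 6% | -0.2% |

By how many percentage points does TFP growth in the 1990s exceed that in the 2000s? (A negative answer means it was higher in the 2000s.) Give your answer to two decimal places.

Labor's share = 1 − 0.38 = 0.62.
The 1990s: TFP = 7.3 − 1.14 − 2.604 = 3.556%.
The 2000s: TFP = 5 − 2.28 + 0.124 = 2.844%.
Difference = 3.556 − (2.844) = 0.712 pp.

0.71 percentage points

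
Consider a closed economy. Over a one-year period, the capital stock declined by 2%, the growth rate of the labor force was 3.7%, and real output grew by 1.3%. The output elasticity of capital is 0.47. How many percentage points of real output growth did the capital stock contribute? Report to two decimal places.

-0.94

Contribution = share × growth = 0.47 × (-2) = -0.94 pp.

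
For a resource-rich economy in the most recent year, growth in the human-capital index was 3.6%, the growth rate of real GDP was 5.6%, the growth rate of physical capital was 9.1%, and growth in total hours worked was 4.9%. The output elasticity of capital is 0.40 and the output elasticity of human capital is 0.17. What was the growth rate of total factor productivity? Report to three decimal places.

-0.759%

Labor's share = 1 − 0.4 − 0.17 = 0.43.
Physical capital: 0.4 × 9.1 = 3.64 pp.
The human-capital index: 0.17 × 3.6 = 0.612 pp.
Total hours worked: 0.43 × 4.9 = 2.107 pp.
TFP growth = 5.6 − 6.359 = -0.759%.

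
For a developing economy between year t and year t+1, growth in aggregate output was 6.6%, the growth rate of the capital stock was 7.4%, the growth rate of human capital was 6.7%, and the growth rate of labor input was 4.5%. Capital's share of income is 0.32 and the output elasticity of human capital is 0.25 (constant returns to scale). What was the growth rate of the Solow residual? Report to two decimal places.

0.62%

Labor's share = 1 − 0.32 − 0.25 = 0.43.
The capital stock: 0.32 × 7.4 = 2.368 pp.
Human capital: 0.25 × 6.7 = 1.675 pp.
Labor input: 0.43 × 4.5 = 1.935 pp.
TFP growth = 6.6 − 5.978 = 0.622%.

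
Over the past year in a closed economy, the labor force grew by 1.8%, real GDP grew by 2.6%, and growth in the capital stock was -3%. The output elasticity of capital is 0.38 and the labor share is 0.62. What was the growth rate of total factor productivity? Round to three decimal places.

2.624%

Labor's share = 1 − 0.38 = 0.62.
The capital stock: 0.38 × (-3) = -1.14 pp.
The labor force: 0.62 × 1.8 = 1.116 pp.
TFP growth = 2.6 + 0.024 = 2.624%.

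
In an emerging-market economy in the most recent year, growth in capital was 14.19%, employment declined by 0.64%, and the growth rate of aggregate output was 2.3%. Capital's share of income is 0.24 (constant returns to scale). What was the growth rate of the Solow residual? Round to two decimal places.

-0.62%

Labor's share = 1 − 0.24 = 0.76.
Capital: 0.24 × 14.19 = 3.4056 pp.
Employment: 0.76 × (-0.64) = -0.4864 pp.
TFP growth = 2.3 − 2.9192 = -0.6192%.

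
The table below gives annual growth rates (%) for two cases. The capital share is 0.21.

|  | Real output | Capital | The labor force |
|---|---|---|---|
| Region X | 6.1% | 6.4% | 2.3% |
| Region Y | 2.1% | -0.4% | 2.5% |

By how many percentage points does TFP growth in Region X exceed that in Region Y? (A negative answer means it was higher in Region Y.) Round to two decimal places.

Labor's share = 1 − 0.21 = 0.79.
Region X: TFP = 6.1 − 1.344 − 1.817 = 2.939%.
Region Y: TFP = 2.1 + 0.084 − 1.975 = 0.209%.
Difference = 2.939 − (0.209) = 2.73 pp.

2.73 percentage points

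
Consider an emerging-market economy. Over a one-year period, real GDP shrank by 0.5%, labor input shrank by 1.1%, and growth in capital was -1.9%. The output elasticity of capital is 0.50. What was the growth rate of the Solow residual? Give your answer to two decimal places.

1.00%

Labor's share = 1 − 0.5 = 0.5.
Capital: 0.5 × (-1.9) = -0.95 pp.
Labor input: 0.5 × (-1.1) = -0.55 pp.
TFP growth = -0.5 + 1.5 = 1%.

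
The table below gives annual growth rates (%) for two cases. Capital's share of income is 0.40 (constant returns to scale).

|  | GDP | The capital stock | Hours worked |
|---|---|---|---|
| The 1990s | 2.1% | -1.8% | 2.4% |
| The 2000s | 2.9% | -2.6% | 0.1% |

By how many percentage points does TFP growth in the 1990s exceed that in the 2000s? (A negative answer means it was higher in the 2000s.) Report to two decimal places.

Labor's share = 1 − 0.4 = 0.6.
The 1990s: TFP = 2.1 + 0.72 − 1.44 = 1.38%.
The 2000s: TFP = 2.9 + 1.04 − 0.06 = 3.88%.
Difference = 1.38 − (3.88) = -2.5 pp.

-2.50 percentage points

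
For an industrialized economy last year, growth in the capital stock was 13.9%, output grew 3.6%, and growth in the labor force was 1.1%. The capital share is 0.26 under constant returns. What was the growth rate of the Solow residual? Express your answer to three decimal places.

-0.828%

Labor's share = 1 − 0.26 = 0.74.
The capital stock: 0.26 × 13.9 = 3.614 pp.
The labor force: 0.74 × 1.1 = 0.814 pp.
TFP growth = 3.6 − 4.428 = -0.828%.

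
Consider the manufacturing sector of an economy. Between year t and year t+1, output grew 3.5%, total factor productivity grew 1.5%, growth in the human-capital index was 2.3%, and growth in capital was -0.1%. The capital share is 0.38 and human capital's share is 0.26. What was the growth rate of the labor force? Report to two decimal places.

Labor's share = 1 − 0.38 − 0.26 = 0.36.
gY = gA + 0.38×(-0.1) + 0.26×2.3 + 0.36×g.
0.36×g = 3.5 − 1.5 − 0.56 = 1.44.
g = 1.44 / 0.36 = 4%.

The labor force growth was 4.00%.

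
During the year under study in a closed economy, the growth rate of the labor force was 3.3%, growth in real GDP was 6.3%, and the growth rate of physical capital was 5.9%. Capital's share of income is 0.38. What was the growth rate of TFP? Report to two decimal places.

Labor's share = 1 − 0.38 = 0.62.
Physical capital: 0.38 × 5.9 = 2.242 pp.
The labor force: 0.62 × 3.3 = 2.046 pp.
TFP growth = 6.3 − 4.288 = 2.012%.

2.01%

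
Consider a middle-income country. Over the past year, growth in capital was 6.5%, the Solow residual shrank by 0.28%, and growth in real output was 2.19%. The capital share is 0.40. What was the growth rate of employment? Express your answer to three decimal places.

-0.217%

Labor's share = 1 − 0.4 = 0.6.
gY = gA + 0.4×6.5 + 0.6×g.
0.6×g = 2.19 + 0.28 − 2.6 = -0.13.
g = -0.13 / 0.6 = -0.21667%.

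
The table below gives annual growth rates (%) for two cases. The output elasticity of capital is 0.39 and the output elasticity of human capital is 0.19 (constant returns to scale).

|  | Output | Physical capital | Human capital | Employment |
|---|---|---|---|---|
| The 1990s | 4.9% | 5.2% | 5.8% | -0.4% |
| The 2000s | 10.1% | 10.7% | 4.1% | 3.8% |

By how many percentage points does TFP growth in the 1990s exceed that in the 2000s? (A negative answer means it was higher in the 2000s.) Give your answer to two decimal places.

Labor's share = 1 − 0.39 − 0.19 = 0.42.
The 1990s: TFP = 4.9 − 2.028 − 1.102 + 0.168 = 1.938%.
The 2000s: TFP = 10.1 − 4.173 − 0.779 − 1.596 = 3.552%.
Difference = 1.938 − (3.552) = -1.614 pp.

-1.61 percentage points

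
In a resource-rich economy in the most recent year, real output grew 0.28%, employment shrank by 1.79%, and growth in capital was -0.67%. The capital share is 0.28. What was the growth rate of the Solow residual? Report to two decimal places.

1.76%

Labor's share = 1 − 0.28 = 0.72.
Capital: 0.28 × (-0.67) = -0.1876 pp.
Employment: 0.72 × (-1.79) = -1.2888 pp.
TFP growth = 0.28 + 1.4764 = 1.7564%.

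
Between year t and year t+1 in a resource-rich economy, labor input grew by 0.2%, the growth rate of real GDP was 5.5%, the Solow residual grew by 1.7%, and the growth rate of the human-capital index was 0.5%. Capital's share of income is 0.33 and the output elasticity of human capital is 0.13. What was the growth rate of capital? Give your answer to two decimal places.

10.99%

Labor's share = 1 − 0.33 − 0.13 = 0.54.
gY = gA + 0.13×0.5 + 0.54×0.2 + 0.33×g.
0.33×g = 5.5 − 1.7 − 0.173 = 3.627.
g = 3.627 / 0.33 = 10.9909%.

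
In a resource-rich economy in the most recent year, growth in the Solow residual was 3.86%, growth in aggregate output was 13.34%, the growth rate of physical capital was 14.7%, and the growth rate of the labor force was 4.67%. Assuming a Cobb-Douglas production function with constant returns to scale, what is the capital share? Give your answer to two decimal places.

The capital share is 0.48.

gY = gA + α·gK + (1−α)·gL, so gY − gA − gL = α(gK − gL).
13.34 − 3.86 − 4.67 = α × (14.7 − 4.67).
4.81 = 10.03 α, so α = 0.4796.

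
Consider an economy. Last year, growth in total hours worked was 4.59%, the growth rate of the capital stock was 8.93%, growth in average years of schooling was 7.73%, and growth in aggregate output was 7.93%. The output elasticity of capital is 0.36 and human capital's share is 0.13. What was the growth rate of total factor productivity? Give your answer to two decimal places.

Total factor productivity growth was 1.37%.

Labor's share = 1 − 0.36 − 0.13 = 0.51.
The capital stock: 0.36 × 8.93 = 3.2148 pp.
Average years of schooling: 0.13 × 7.73 = 1.0049 pp.
Total hours worked: 0.51 × 4.59 = 2.3409 pp.
TFP growth = 7.93 − 6.5606 = 1.3694%.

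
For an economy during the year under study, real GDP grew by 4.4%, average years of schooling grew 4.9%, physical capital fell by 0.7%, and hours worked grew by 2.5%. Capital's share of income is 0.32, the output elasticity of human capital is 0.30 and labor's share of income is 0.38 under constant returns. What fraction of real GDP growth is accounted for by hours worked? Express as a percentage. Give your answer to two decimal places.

Hours worked accounted for 21.59% of growth.

Labor's share = 1 − 0.32 − 0.3 = 0.38.
Hours worked contributed 0.38 × 2.5 = 0.95 pp.
Share of growth = 0.95 / 4.4 × 100 = 21.5909%.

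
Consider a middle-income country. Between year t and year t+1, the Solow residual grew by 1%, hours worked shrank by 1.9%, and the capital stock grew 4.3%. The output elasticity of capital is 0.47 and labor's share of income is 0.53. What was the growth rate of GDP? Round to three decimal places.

2.014%

Labor's share = 1 − 0.47 = 0.53.
The capital stock: 0.47 × 4.3 = 2.021 pp.
Hours worked: 0.53 × (-1.9) = -1.007 pp.
Output growth = 1 + 1.014 = 2.014%.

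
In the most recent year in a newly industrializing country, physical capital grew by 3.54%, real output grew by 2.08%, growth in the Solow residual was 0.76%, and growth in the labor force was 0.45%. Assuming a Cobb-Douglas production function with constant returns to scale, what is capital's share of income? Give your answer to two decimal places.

gY = gA + α·gK + (1−α)·gL, so gY − gA − gL = α(gK − gL).
2.08 − 0.76 − 0.45 = α × (3.54 − 0.45).
0.87 = 3.09 α, so α = 0.2816.

0.28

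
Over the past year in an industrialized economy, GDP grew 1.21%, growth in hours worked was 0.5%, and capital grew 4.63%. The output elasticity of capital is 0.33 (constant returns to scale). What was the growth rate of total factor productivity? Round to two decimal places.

Labor's share = 1 − 0.33 = 0.67.
Capital: 0.33 × 4.63 = 1.5279 pp.
Hours worked: 0.67 × 0.5 = 0.335 pp.
TFP growth = 1.21 − 1.8629 = -0.6529%.

-0.65%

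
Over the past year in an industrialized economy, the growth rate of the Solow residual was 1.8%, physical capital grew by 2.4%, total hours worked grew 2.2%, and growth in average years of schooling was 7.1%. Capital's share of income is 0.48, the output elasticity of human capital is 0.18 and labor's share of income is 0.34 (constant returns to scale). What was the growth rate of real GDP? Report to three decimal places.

Labor's share = 1 − 0.48 − 0.18 = 0.34.
Physical capital: 0.48 × 2.4 = 1.152 pp.
Average years of schooling: 0.18 × 7.1 = 1.278 pp.
Total hours worked: 0.34 × 2.2 = 0.748 pp.
Output growth = 1.8 + 3.178 = 4.978%.

Real GDP grew 4.978%.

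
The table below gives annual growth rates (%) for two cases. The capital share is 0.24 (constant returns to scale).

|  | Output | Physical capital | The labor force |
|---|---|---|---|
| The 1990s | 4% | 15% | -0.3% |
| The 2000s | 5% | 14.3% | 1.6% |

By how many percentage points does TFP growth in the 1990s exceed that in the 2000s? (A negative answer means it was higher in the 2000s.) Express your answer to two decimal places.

0.28 percentage points

Labor's share = 1 − 0.24 = 0.76.
The 1990s: TFP = 4 − 3.6 + 0.228 = 0.628%.
The 2000s: TFP = 5 − 3.432 − 1.216 = 0.352%.
Difference = 0.628 − (0.352) = 0.276 pp.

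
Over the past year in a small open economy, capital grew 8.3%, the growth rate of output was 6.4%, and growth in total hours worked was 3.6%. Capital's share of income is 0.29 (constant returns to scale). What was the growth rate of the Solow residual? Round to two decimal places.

Labor's share = 1 − 0.29 = 0.71.
Capital: 0.29 × 8.3 = 2.407 pp.
Total hours worked: 0.71 × 3.6 = 2.556 pp.
TFP growth = 6.4 − 4.963 = 1.437%.

1.44%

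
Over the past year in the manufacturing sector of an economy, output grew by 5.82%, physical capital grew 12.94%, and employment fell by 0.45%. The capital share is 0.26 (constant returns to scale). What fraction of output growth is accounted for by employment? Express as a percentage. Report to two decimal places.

-5.72%

Labor's share = 1 − 0.26 = 0.74.
Employment contributed 0.74 × (-0.45) = -0.333 pp.
Share of growth = -0.333 / 5.82 × 100 = -5.7216%.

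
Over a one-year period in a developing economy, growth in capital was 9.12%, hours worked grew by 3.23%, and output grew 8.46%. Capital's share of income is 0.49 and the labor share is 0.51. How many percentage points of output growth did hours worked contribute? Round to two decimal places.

Labor's share = 1 − 0.49 = 0.51.
Contribution = share × growth = 0.51 × 3.23 = 1.6473 pp.

1.65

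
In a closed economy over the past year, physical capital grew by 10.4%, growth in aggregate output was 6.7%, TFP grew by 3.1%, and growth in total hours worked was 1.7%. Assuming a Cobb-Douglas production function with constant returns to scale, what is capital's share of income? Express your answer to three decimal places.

0.218

gY = gA + α·gK + (1−α)·gL, so gY − gA − gL = α(gK − gL).
6.7 − 3.1 − 1.7 = α × (10.4 − 1.7).
1.9 = 8.7 α, so α = 0.21839.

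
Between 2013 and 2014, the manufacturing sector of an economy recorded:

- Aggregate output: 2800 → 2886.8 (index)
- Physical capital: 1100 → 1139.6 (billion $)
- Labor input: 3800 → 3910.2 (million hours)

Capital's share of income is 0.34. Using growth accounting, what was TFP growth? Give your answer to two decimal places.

-0.04%

Aggregate output growth = (2886.8 − 2800) / 2800 = 3.1%.
Physical capital growth = (1139.6 − 1100) / 1100 = 3.6%.
Labor input growth = (3910.2 − 3800) / 3800 = 2.9%.
Labor's share = 1 − 0.34 = 0.66.
Physical capital: 0.34 × 3.6 = 1.224 pp.
Labor input: 0.66 × 2.9 = 1.914 pp.
TFP growth = 3.1 − 3.138 = -0.038%.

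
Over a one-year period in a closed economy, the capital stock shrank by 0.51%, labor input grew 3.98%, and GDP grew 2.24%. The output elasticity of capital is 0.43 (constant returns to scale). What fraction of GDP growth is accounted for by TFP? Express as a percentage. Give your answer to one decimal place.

Labor's share = 1 − 0.43 = 0.57.
The capital stock: 0.43 × (-0.51) = -0.2193 pp.
Labor input: 0.57 × 3.98 = 2.2686 pp.
TFP growth = 2.24 − 2.0493 = 0.1907%.
TFP share of growth = 0.1907 / 2.24 × 100 = 8.513%.

TFP accounted for 8.5% of growth.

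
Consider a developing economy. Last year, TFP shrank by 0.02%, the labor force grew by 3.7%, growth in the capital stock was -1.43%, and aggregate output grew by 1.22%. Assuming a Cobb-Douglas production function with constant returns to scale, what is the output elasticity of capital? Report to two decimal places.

gY = gA + α·gK + (1−α)·gL, so gY − gA − gL = α(gK − gL).
1.22 + 0.02 − 3.7 = α × (-1.43 − 3.7).
-2.46 = -5.13 α, so α = 0.4795.

0.48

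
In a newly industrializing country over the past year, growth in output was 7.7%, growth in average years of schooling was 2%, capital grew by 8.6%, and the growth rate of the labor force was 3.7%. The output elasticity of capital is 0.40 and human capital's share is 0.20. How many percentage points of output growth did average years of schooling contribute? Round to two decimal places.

0.40 pp

Contribution = share × growth = 0.2 × 2 = 0.4 pp.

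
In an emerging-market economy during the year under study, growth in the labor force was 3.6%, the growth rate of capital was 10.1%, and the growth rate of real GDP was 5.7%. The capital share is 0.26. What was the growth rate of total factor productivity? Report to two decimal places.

Labor's share = 1 − 0.26 = 0.74.
Capital: 0.26 × 10.1 = 2.626 pp.
The labor force: 0.74 × 3.6 = 2.664 pp.
TFP growth = 5.7 − 5.29 = 0.41%.

0.41%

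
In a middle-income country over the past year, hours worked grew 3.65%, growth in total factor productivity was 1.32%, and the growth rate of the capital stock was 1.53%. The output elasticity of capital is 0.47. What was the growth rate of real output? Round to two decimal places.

Real output grew 3.97%.

Labor's share = 1 − 0.47 = 0.53.
The capital stock: 0.47 × 1.53 = 0.7191 pp.
Hours worked: 0.53 × 3.65 = 1.9345 pp.
Output growth = 1.32 + 2.6536 = 3.9736%.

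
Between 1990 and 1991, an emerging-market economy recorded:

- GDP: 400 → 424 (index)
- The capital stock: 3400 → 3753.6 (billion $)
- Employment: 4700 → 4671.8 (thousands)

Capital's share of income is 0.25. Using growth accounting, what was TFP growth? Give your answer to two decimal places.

GDP growth = (424 − 400) / 400 = 6%.
The capital stock growth = (3753.6 − 3400) / 3400 = 10.4%.
Employment growth = (4671.8 − 4700) / 4700 = -0.6%.
Labor's share = 1 − 0.25 = 0.75.
The capital stock: 0.25 × 10.4 = 2.6 pp.
Employment: 0.75 × (-0.6) = -0.45 pp.
TFP growth = 6 − 2.15 = 3.85%.

TFP grew 3.85%.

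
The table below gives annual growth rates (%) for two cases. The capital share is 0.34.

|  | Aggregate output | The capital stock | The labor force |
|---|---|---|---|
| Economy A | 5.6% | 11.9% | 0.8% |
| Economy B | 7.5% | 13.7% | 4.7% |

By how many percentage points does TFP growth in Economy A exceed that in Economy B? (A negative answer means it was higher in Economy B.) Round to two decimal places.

1.29 percentage points

Labor's share = 1 − 0.34 = 0.66.
Economy A: TFP = 5.6 − 4.046 − 0.528 = 1.026%.
Economy B: TFP = 7.5 − 4.658 − 3.102 = -0.26%.
Difference = 1.026 − (-0.26) = 1.286 pp.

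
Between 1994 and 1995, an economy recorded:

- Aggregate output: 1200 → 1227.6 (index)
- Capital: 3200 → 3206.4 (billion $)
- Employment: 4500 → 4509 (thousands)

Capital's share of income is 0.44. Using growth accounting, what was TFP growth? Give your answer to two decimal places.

2.10%

Aggregate output growth = (1227.6 − 1200) / 1200 = 2.3%.
Capital growth = (3206.4 − 3200) / 3200 = 0.2%.
Employment growth = (4509 − 4500) / 4500 = 0.2%.
Labor's share = 1 − 0.44 = 0.56.
Capital: 0.44 × 0.2 = 0.088 pp.
Employment: 0.56 × 0.2 = 0.112 pp.
TFP growth = 2.3 − 0.2 = 2.1%.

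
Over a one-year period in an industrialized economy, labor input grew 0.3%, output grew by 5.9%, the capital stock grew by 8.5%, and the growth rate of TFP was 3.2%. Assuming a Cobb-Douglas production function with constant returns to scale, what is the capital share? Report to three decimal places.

α = 0.293

gY = gA + α·gK + (1−α)·gL, so gY − gA − gL = α(gK − gL).
5.9 − 3.2 − 0.3 = α × (8.5 − 0.3).
2.4 = 8.2 α, so α = 0.29268.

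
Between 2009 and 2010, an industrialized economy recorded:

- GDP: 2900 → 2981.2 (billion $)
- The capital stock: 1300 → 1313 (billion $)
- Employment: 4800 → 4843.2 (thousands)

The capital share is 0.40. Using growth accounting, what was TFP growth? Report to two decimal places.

1.86%

GDP growth = (2981.2 − 2900) / 2900 = 2.8%.
The capital stock growth = (1313 − 1300) / 1300 = 1%.
Employment growth = (4843.2 − 4800) / 4800 = 0.9%.
Labor's share = 1 − 0.4 = 0.6.
The capital stock: 0.4 × 1 = 0.4 pp.
Employment: 0.6 × 0.9 = 0.54 pp.
TFP growth = 2.8 − 0.94 = 1.86%.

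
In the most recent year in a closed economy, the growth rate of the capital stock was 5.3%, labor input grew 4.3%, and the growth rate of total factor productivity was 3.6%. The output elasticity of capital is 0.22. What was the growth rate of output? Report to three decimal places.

8.120%

Labor's share = 1 − 0.22 = 0.78.
The capital stock: 0.22 × 5.3 = 1.166 pp.
Labor input: 0.78 × 4.3 = 3.354 pp.
Output growth = 3.6 + 4.52 = 8.12%.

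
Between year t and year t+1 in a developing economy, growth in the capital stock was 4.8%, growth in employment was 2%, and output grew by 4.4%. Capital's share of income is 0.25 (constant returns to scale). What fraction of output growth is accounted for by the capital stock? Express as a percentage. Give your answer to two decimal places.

27.27%

The capital stock contributed 0.25 × 4.8 = 1.2 pp.
Share of growth = 1.2 / 4.4 × 100 = 27.2727%.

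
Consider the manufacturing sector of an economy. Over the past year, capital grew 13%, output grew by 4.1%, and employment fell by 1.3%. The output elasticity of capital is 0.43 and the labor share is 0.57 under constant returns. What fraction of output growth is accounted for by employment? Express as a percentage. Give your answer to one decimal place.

Labor's share = 1 − 0.43 = 0.57.
Employment contributed 0.57 × (-1.3) = -0.741 pp.
Share of growth = -0.741 / 4.1 × 100 = -18.073%.

Employment accounted for -18.1% of growth.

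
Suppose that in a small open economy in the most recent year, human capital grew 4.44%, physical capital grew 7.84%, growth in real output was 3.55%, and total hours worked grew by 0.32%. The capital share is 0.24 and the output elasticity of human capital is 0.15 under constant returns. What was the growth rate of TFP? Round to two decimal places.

Labor's share = 1 − 0.24 − 0.15 = 0.61.
Physical capital: 0.24 × 7.84 = 1.8816 pp.
Human capital: 0.15 × 4.44 = 0.666 pp.
Total hours worked: 0.61 × 0.32 = 0.1952 pp.
TFP growth = 3.55 − 2.7428 = 0.8072%.

0.81%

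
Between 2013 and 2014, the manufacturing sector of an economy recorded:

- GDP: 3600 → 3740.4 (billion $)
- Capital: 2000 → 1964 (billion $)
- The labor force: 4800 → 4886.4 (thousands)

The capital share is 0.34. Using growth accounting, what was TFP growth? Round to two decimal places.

GDP growth = (3740.4 − 3600) / 3600 = 3.9%.
Capital growth = (1964 − 2000) / 2000 = -1.8%.
The labor force growth = (4886.4 − 4800) / 4800 = 1.8%.
Labor's share = 1 − 0.34 = 0.66.
Capital: 0.34 × (-1.8) = -0.612 pp.
The labor force: 0.66 × 1.8 = 1.188 pp.
TFP growth = 3.9 − 0.576 = 3.324%.

3.32%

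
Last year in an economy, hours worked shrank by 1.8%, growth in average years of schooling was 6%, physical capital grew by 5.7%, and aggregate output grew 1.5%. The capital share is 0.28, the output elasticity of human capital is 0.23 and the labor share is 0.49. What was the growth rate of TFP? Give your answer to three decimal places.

Labor's share = 1 − 0.28 − 0.23 = 0.49.
Physical capital: 0.28 × 5.7 = 1.596 pp.
Average years of schooling: 0.23 × 6 = 1.38 pp.
Hours worked: 0.49 × (-1.8) = -0.882 pp.
TFP growth = 1.5 − 2.094 = -0.594%.

-0.594%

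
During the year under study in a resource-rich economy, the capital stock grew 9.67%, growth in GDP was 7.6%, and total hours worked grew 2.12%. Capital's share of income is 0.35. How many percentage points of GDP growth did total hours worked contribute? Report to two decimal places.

1.38 percentage points

Labor's share = 1 − 0.35 = 0.65.
Contribution = share × growth = 0.65 × 2.12 = 1.378 pp.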